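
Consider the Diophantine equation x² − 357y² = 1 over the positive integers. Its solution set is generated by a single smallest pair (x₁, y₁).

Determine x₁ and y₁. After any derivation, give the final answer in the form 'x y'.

[18; 1,8,2,8,1,36] for √357; ℓ=6 ⇒ convergent index 5
a_0=18:  p_0=18·1+0=18,  q_0=18·0+1=1
…
a_3=2:  p_3=2·170+19=359,  q_3=2·9+1=19
a_4=8:  p_4=8·359+170=3042,  q_4=8·19+9=161
a_5=1:  p_5=1·3042+359=3401,  q_5=1·161+19=180
fundamental: x₁=3401, y₁=180  (since 11566801 − 357·32400 = 1)

3401 180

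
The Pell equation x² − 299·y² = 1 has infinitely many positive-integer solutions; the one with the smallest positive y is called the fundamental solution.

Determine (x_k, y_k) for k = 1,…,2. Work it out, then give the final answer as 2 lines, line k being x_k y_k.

415 24
344449 19920

[17; 3,2,3,34] for √299; ℓ=4 ⇒ convergent index 3
i=0: a=17 ⇒ p=17, q=1
i=1: a=3 ⇒ p=52, q=3
i=2: a=2 ⇒ p=121, q=7
i=3: a=3 ⇒ p=415, q=24
fundamental: x₁=415, y₁=24  (since 172225 − 299·576 = 1)
(415+24√299)^2 = 344449 + 19920√299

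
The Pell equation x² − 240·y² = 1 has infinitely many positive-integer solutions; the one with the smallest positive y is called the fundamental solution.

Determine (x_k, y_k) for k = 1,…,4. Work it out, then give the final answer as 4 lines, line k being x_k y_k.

√240 = [15; 2,30, …], period ℓ=2 (even) → k=1
k=0  a_k=15  p_k/q_k = 15/1
k=1  a_k=2  p_k/q_k = 31/2
(x₁, y₁) = (31, 2);  31² − 240·2² = 1 ✓
n=2: (31,2)∘(31,2) = (31·31+240·2·2, 31·2+2·31) = (1921,124)
n=3: (1921,124)∘(31,2) = (31·1921+240·2·124, 31·124+2·1921) = (119071,7686)
n=4: (119071,7686)∘(31,2) = (31·119071+240·2·7686, 31·7686+2·119071) = (7380481,476408)

31 2
1921 124
119071 7686
7380481 476408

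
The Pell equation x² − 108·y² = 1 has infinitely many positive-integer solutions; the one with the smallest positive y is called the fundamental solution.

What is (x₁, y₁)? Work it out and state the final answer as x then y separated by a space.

[10; 2,1,1,4,1,1,2,20] for √108; ℓ=8 ⇒ convergent index 7
k=0  a_k=10  p_k/q_k = 10/1
…
k=4  a_k=4  p_k/q_k = 239/23
…
k=6  a_k=1  p_k/q_k = 530/51
k=7  a_k=2  p_k/q_k = 1351/130
→ (1351, 130).  Check: 1351²=1825201, 108·130²=1825200, difference 1.

1351 130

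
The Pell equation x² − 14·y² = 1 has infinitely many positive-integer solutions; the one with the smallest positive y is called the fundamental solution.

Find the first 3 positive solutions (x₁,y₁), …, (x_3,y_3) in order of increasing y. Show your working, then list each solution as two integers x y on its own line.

d=14: √d = [3; 1,2,1,6] (ℓ=4, even), read p_3/q_3
k=0  a_k=3  p_k/q_k = 3/1
…
k=2  a_k=2  p_k/q_k = 11/3
k=3  a_k=1  p_k/q_k = 15/4
→ (15, 4).  Check: 15²=225, 14·4²=224, difference 1.
(x_2, y_2) = (15·15 + 14·4·4, 15·4 + 4·15) = (449, 120)
(x_3, y_3) = (15·449 + 14·4·120, 15·120 + 4·449) = (13455, 3596)

15 4
449 120
13455 3596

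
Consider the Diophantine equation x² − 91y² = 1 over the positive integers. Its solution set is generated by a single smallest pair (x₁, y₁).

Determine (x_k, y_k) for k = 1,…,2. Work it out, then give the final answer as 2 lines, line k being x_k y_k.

1574 165
4954951 519420

√91 = [9; 1,1,5,1,5,1,1,18, …], period ℓ=8 (even) → k=7
step 0: (9, 1)  from 9·(1,0) + (0,1)
step 1: (10, 1)  from 1·(9,1) + (1,0)
…
step 6: (849, 89)  from 1·(725,76) + (124,13)
step 7: (1574, 165)  from 1·(849,89) + (725,76)
→ (1574, 165).  Check: 1574²=2477476, 91·165²=2477475, difference 1.
n=2: (1574,165)∘(1574,165) = (1574·1574+91·165·165, 1574·165+165·1574) = (4954951,519420)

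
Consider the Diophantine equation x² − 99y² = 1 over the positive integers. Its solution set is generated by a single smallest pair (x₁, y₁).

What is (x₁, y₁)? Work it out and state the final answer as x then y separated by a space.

√99 → a₀=9, period (1,18); ℓ=2 even so k=1
a_0=9:  p_0=9·1+0=9,  q_0=9·0+1=1
a_1=1:  p_1=1·9+1=10,  q_1=1·1+0=1
fundamental: x₁=10, y₁=1  (since 100 − 99·1 = 1)

10 1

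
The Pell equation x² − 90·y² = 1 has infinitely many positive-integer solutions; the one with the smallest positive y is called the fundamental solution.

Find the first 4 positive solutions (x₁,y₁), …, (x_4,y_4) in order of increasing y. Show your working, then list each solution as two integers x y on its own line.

√90 = [9; 2,18, …], period ℓ=2 (even) → k=1
step 0: (9, 1)  from 9·(1,0) + (0,1)
step 1: (19, 2)  from 2·(9,1) + (1,0)
→ (19, 2).  Check: 19²=361, 90·2²=360, difference 1.
k=2:  x_2 = 19·19+90·2·2 = 721,  y_2 = 19·2+2·19 = 76
k=3:  x_3 = 19·721+90·2·76 = 27379,  y_3 = 19·76+2·721 = 2886
k=4:  x_4 = 19·27379+90·2·2886 = 1039681,  y_4 = 19·2886+2·27379 = 109592

19 2
721 76
27379 2886
1039681 109592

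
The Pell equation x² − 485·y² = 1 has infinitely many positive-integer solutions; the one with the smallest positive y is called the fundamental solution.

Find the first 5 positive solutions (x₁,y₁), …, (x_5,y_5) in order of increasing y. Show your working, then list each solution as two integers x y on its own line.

969 44
1877921 85272
3639409929 165257092
7053174564481 320268159024
13669048666554249 620679526931420

√485 = [22; 44, …], period ℓ=1 (odd) → k=1
a_0=22:  p_0=22·1+0=22,  q_0=22·0+1=1
a_1=44:  p_1=44·22+1=969,  q_1=44·1+0=44
fundamental: x₁=969, y₁=44  (since 938961 − 485·1936 = 1)
(969+44√485)^2 = 1877921 + 85272√485
(969+44√485)^3 = 3639409929 + 165257092√485
(969+44√485)^4 = 7053174564481 + 320268159024√485
(969+44√485)^5 = 13669048666554249 + 620679526931420√485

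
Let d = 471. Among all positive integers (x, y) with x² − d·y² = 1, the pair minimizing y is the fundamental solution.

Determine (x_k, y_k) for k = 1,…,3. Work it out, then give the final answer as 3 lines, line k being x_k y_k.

[21; 1,2,2,1,3,…,2,1,42] for √471; ℓ=14 ⇒ convergent index 13
step 0: (21, 1)  from 21·(1,0) + (0,1)
step 1: (22, 1)  from 1·(21,1) + (1,0)
step 2: (65, 3)  from 2·(22,1) + (21,1)
…
step 12: (5506953, 253747)  from 2·(2331742,107441) + (843469,38865)
step 13: (7838695, 361188)  from 1·(5506953,253747) + (2331742,107441)
→ (7838695, 361188).  Check: 7838695²=61445139303025, 471·361188²=61445139303024, difference 1.
(7838695+361188√471)^2 = 122890278606049 + 5662485139320√471
(7838695+361188√471)^3 = 1926598824915678693415 + 88772987898323613612√471

7838695 361188
122890278606049 5662485139320
1926598824915678693415 88772987898323613612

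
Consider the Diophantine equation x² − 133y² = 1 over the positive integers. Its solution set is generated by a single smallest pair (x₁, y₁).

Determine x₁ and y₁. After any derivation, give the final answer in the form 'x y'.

[11; 1,1,7,5,1,…,1,1,22] for √133; ℓ=16 ⇒ convergent index 15
k=0  a_k=11  p_k/q_k = 11/1
…
k=2  a_k=1  p_k/q_k = 23/2
k=3  a_k=7  p_k/q_k = 173/15
k=4  a_k=5  p_k/q_k = 888/77
…
k=7  a_k=1  p_k/q_k = 3010/261
k=8  a_k=2  p_k/q_k = 7969/691
…
k=10  a_k=1  p_k/q_k = 18948/1643
k=11  a_k=1  p_k/q_k = 29927/2595
k=12  a_k=5  p_k/q_k = 168583/14618
…
k=14  a_k=1  p_k/q_k = 1378591/119539
k=15  a_k=1  p_k/q_k = 2588599/224460
(x₁, y₁) = (2588599, 224460);  2588599² − 133·224460² = 1 ✓

2588599 224460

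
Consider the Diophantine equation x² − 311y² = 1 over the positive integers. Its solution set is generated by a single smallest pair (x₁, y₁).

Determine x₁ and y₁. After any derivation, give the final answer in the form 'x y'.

d=311: √d = [17; 1,1,1,2,1,…,1,1,34] (ℓ=16, even), read p_15/q_15
a_0=17:  p_0=17·1+0=17,  q_0=17·0+1=1
a_1=1:  p_1=1·17+1=18,  q_1=1·1+0=1
a_2=1:  p_2=1·18+17=35,  q_2=1·1+1=2
a_3=1:  p_3=1·35+18=53,  q_3=1·2+1=3
a_4=2:  p_4=2·53+35=141,  q_4=2·3+2=8
…
a_6=6:  p_6=6·194+141=1305,  q_6=6·11+8=74
a_7=3:  p_7=3·1305+194=4109,  q_7=3·74+11=233
a_8=17:  p_8=17·4109+1305=71158,  q_8=17·233+74=4035
a_9=3:  p_9=3·71158+4109=217583,  q_9=3·4035+233=12338
a_10=6:  p_10=6·217583+71158=1376656,  q_10=6·12338+4035=78063
…
a_12=2:  p_12=2·1594239+1376656=4565134,  q_12=2·90401+78063=258865
a_13=1:  p_13=1·4565134+1594239=6159373,  q_13=1·258865+90401=349266
a_14=1:  p_14=1·6159373+4565134=10724507,  q_14=1·349266+258865=608131
a_15=1:  p_15=1·10724507+6159373=16883880,  q_15=1·608131+349266=957397
fundamental: x₁=16883880, y₁=957397  (since 285065403854400 − 311·916609015609 = 1)

16883880 957397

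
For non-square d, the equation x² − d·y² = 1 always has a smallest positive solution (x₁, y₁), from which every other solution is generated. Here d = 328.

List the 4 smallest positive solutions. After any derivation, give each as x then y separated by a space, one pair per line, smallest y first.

√328 → a₀=18, period (9,36); ℓ=2 even so k=1
i=0: a=18 ⇒ p=18, q=1
i=1: a=9 ⇒ p=163, q=9
→ (163, 9).  Check: 163²=26569, 328·9²=26568, difference 1.
n=2: (163,9)∘(163,9) = (163·163+328·9·9, 163·9+9·163) = (53137,2934)
n=3: (53137,2934)∘(163,9) = (163·53137+328·9·2934, 163·2934+9·53137) = (17322499,956475)
n=4: (17322499,956475)∘(163,9) = (163·17322499+328·9·956475, 163·956475+9·17322499) = (5647081537,311807916)

163 9
53137 2934
17322499 956475
5647081537 311807916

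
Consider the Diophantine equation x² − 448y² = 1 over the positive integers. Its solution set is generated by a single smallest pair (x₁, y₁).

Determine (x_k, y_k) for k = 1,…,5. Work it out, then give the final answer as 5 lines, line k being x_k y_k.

√448 = [21; 6,42, …], period ℓ=2 (even) → k=1
a_0=21:  p_0=21·1+0=21,  q_0=21·0+1=1
a_1=6:  p_1=6·21+1=127,  q_1=6·1+0=6
fundamental: x₁=127, y₁=6  (since 16129 − 448·36 = 1)
(x_2, y_2) = (127·127 + 448·6·6, 127·6 + 6·127) = (32257, 1524)
(x_3, y_3) = (127·32257 + 448·6·1524, 127·1524 + 6·32257) = (8193151, 387090)
(x_4, y_4) = (127·8193151 + 448·6·387090, 127·387090 + 6·8193151) = (2081028097, 98319336)
(x_5, y_5) = (127·2081028097 + 448·6·98319336, 127·98319336 + 6·2081028097) = (528572943487, 24972724254)

127 6
32257 1524
8193151 387090
2081028097 98319336
528572943487 24972724254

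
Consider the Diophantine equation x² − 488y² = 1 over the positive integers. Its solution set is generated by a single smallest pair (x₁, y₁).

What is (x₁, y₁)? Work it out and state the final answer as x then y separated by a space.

d=488: √d = [22; 11,44] (ℓ=2, even), read p_1/q_1
a_0=22:  p_0=22·1+0=22,  q_0=22·0+1=1
a_1=11:  p_1=11·22+1=243,  q_1=11·1+0=11
→ (243, 11).  Check: 243²=59049, 488·11²=59048, difference 1.

243 11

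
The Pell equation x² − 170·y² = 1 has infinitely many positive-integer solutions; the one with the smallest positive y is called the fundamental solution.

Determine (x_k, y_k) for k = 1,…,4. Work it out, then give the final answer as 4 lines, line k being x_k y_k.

d=170: √d = [13; 26] (ℓ=1, odd), read p_1/q_1
i=0: a=13 ⇒ p=13, q=1
i=1: a=26 ⇒ p=339, q=26
→ (339, 26).  Check: 339²=114921, 170·26²=114920, difference 1.
n=2: (339,26)∘(339,26) = (339·339+170·26·26, 339·26+26·339) = (229841,17628)
n=3: (229841,17628)∘(339,26) = (339·229841+170·26·17628, 339·17628+26·229841) = (155831859,11951758)
n=4: (155831859,11951758)∘(339,26) = (339·155831859+170·26·11951758, 339·11951758+26·155831859) = (105653770561,8103274296)

339 26
229841 17628
155831859 11951758
105653770561 8103274296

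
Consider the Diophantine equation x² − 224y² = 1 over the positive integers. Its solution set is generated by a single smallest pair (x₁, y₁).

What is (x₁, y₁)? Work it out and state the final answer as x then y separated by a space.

15 1

√224 = [14; 1,28, …], period ℓ=2 (even) → k=1
step 0: (14, 1)  from 14·(1,0) + (0,1)
step 1: (15, 1)  from 1·(14,1) + (1,0)
(x₁, y₁) = (15, 1);  15² − 224·1² = 1 ✓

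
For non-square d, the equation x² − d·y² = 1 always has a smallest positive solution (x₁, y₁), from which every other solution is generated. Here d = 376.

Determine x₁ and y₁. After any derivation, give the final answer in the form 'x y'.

2143295 110532

[19; 2,1,1,3,1,…,1,2,38] for √376; ℓ=16 ⇒ convergent index 15
step 0: (19, 1)  from 19·(1,0) + (0,1)
…
step 2: (58, 3)  from 1·(39,2) + (19,1)
…
step 5: (446, 23)  from 1·(349,18) + (97,5)
…
step 9: (28834, 1487)  from 2·(12953,668) + (2928,151)
…
step 11: (99455, 5129)  from 1·(70621,3642) + (28834,1487)
…
step 13: (468441, 24158)  from 1·(368986,19029) + (99455,5129)
step 14: (837427, 43187)  from 1·(468441,24158) + (368986,19029)
step 15: (2143295, 110532)  from 2·(837427,43187) + (468441,24158)
→ (2143295, 110532).  Check: 2143295²=4593713457025, 376·110532²=4593713457024, difference 1.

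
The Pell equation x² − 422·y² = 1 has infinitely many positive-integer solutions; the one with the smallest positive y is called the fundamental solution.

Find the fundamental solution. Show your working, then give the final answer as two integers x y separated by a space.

7022501 341850

d=422: √d = [20; 1,1,5,2,1,…,1,1,40] (ℓ=14, even), read p_13/q_13
i=0: a=20 ⇒ p=20, q=1
…
i=2: a=1 ⇒ p=41, q=2
i=3: a=5 ⇒ p=226, q=11
…
i=5: a=1 ⇒ p=719, q=35
…
i=8: a=3 ⇒ p=163807, q=7974
i=9: a=1 ⇒ p=217526, q=10589
…
i=11: a=5 ⇒ p=3211821, q=156349
i=12: a=1 ⇒ p=3810680, q=185501
i=13: a=1 ⇒ p=7022501, q=341850
→ (7022501, 341850).  Check: 7022501²=49315520295001, 422·341850²=49315520295000, difference 1.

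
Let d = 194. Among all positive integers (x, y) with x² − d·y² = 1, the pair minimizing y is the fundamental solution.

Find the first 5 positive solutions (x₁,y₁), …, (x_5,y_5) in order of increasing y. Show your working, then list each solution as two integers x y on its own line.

√194 = [13; 1,12,1,26, …], period ℓ=4 (even) → k=3
i=0: a=13 ⇒ p=13, q=1
i=1: a=1 ⇒ p=14, q=1
i=2: a=12 ⇒ p=181, q=13
i=3: a=1 ⇒ p=195, q=14
fundamental: x₁=195, y₁=14  (since 38025 − 194·196 = 1)
n=2: (195,14)∘(195,14) = (195·195+194·14·14, 195·14+14·195) = (76049,5460)
n=3: (76049,5460)∘(195,14) = (195·76049+194·14·5460, 195·5460+14·76049) = (29658915,2129386)
n=4: (29658915,2129386)∘(195,14) = (195·29658915+194·14·2129386, 195·2129386+14·29658915) = (11566900801,830455080)
n=5: (11566900801,830455080)∘(195,14) = (195·11566900801+194·14·830455080, 195·830455080+14·11566900801) = (4511061653475,323875351814)

195 14
76049 5460
29658915 2129386
11566900801 830455080
4511061653475 323875351814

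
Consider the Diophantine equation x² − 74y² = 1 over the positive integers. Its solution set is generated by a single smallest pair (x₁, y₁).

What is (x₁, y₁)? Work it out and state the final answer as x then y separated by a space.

3699 430

√74 → a₀=8, period (1,1,1,1,16); ℓ=5 odd so k=9
a_0=8:  p_0=8·1+0=8,  q_0=8·0+1=1
…
a_5=16:  p_5=16·43+26=714,  q_5=16·5+3=83
…
a_8=1:  p_8=1·1471+757=2228,  q_8=1·171+88=259
a_9=1:  p_9=1·2228+1471=3699,  q_9=1·259+171=430
fundamental: x₁=3699, y₁=430  (since 13682601 − 74·184900 = 1)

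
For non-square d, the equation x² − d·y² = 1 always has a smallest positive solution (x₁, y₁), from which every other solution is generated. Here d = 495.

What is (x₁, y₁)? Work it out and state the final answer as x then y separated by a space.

89 4

d=495: √d = [22; 4,44] (ℓ=2, even), read p_1/q_1
i=0: a=22 ⇒ p=22, q=1
i=1: a=4 ⇒ p=89, q=4
→ (89, 4).  Check: 89²=7921, 495·4²=7920, difference 1.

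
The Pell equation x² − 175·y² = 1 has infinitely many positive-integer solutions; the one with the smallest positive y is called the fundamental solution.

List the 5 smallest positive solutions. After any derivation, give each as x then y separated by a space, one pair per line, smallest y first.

2024 153
8193151 619344
33165873224 2507104359
134255446617601 10148757825888
543466014742175624 41082169172090265

[13; 4,2,1,2,4,26] for √175; ℓ=6 ⇒ convergent index 5
a_0=13:  p_0=13·1+0=13,  q_0=13·0+1=1
…
a_2=2:  p_2=2·53+13=119,  q_2=2·4+1=9
a_3=1:  p_3=1·119+53=172,  q_3=1·9+4=13
a_4=2:  p_4=2·172+119=463,  q_4=2·13+9=35
a_5=4:  p_5=4·463+172=2024,  q_5=4·35+13=153
fundamental: x₁=2024, y₁=153  (since 4096576 − 175·23409 = 1)
(2024+153√175)^2 = 8193151 + 619344√175
(2024+153√175)^3 = 33165873224 + 2507104359√175
(2024+153√175)^4 = 134255446617601 + 10148757825888√175
(2024+153√175)^5 = 543466014742175624 + 41082169172090265√175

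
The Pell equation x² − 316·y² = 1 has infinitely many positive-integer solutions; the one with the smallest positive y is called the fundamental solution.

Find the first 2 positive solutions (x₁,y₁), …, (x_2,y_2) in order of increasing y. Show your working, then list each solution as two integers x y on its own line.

12799 720
327628801 18430560

d=316: √d = [17; 1,3,2,8,2,3,1,34] (ℓ=8, even), read p_7/q_7
k=0  a_k=17  p_k/q_k = 17/1
…
k=6  a_k=3  p_k/q_k = 9937/559
k=7  a_k=1  p_k/q_k = 12799/720
→ (12799, 720).  Check: 12799²=163814401, 316·720²=163814400, difference 1.
n=2: (12799,720)∘(12799,720) = (12799·12799+316·720·720, 12799·720+720·12799) = (327628801,18430560)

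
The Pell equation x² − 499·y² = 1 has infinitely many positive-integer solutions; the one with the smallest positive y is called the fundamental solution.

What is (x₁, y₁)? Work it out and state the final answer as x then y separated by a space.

d=499: √d = [22; 2,1,21,1,2,44] (ℓ=6, even), read p_5/q_5
i=0: a=22 ⇒ p=22, q=1
i=1: a=2 ⇒ p=45, q=2
i=2: a=1 ⇒ p=67, q=3
i=3: a=21 ⇒ p=1452, q=65
i=4: a=1 ⇒ p=1519, q=68
i=5: a=2 ⇒ p=4490, q=201
(x₁, y₁) = (4490, 201);  4490² − 499·201² = 1 ✓

4490 201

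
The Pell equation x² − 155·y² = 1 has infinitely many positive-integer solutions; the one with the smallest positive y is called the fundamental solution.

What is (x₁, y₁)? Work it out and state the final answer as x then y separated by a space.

249 20

d=155: √d = [12; 2,4,2,24] (ℓ=4, even), read p_3/q_3
k=0  a_k=12  p_k/q_k = 12/1
k=1  a_k=2  p_k/q_k = 25/2
k=2  a_k=4  p_k/q_k = 112/9
k=3  a_k=2  p_k/q_k = 249/20
→ (249, 20).  Check: 249²=62001, 155·20²=62000, difference 1.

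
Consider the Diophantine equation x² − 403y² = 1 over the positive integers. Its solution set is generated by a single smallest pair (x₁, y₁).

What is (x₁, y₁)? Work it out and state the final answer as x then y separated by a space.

669878 33369

[20; 13,2,1,3,1,3,1,2,13,40] for √403; ℓ=10 ⇒ convergent index 9
a_0=20:  p_0=20·1+0=20,  q_0=20·0+1=1
a_1=13:  p_1=13·20+1=261,  q_1=13·1+0=13
…
a_3=1:  p_3=1·542+261=803,  q_3=1·27+13=40
a_4=3:  p_4=3·803+542=2951,  q_4=3·40+27=147
a_5=1:  p_5=1·2951+803=3754,  q_5=1·147+40=187
a_6=3:  p_6=3·3754+2951=14213,  q_6=3·187+147=708
a_7=1:  p_7=1·14213+3754=17967,  q_7=1·708+187=895
a_8=2:  p_8=2·17967+14213=50147,  q_8=2·895+708=2498
a_9=13:  p_9=13·50147+17967=669878,  q_9=13·2498+895=33369
fundamental: x₁=669878, y₁=33369  (since 448736534884 − 403·1113490161 = 1)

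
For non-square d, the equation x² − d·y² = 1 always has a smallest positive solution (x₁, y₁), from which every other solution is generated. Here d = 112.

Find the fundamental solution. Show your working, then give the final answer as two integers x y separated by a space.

127 12

√112 → a₀=10, period (1,1,2,1,1,20); ℓ=6 even so k=5
i=0: a=10 ⇒ p=10, q=1
i=1: a=1 ⇒ p=11, q=1
i=2: a=1 ⇒ p=21, q=2
…
i=4: a=1 ⇒ p=74, q=7
i=5: a=1 ⇒ p=127, q=12
(x₁, y₁) = (127, 12);  127² − 112·12² = 1 ✓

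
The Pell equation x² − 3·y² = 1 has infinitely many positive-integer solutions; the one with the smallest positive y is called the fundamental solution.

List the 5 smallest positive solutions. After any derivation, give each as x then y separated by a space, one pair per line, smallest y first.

√3 = [1; 1,2, …], period ℓ=2 (even) → k=1
i=0: a=1 ⇒ p=1, q=1
i=1: a=1 ⇒ p=2, q=1
→ (2, 1).  Check: 2²=4, 3·1²=3, difference 1.
n=2: (2,1)∘(2,1) = (2·2+3·1·1, 2·1+1·2) = (7,4)
n=3: (7,4)∘(2,1) = (2·7+3·1·4, 2·4+1·7) = (26,15)
n=4: (26,15)∘(2,1) = (2·26+3·1·15, 2·15+1·26) = (97,56)
n=5: (97,56)∘(2,1) = (2·97+3·1·56, 2·56+1·97) = (362,209)

2 1
7 4
26 15
97 56
362 209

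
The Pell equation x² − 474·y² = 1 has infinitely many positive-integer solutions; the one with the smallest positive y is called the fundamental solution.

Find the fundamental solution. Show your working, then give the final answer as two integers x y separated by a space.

193549 8890

√474 = [21; 1,3,2,1,1,…,3,1,42, …], period ℓ=14 (even) → k=13
step 0: (21, 1)  from 21·(1,0) + (0,1)
step 1: (22, 1)  from 1·(21,1) + (1,0)
…
step 3: (196, 9)  from 2·(87,4) + (22,1)
step 4: (283, 13)  from 1·(196,9) + (87,4)
step 5: (479, 22)  from 1·(283,13) + (196,9)
…
step 7: (5051, 232)  from 6·(762,35) + (479,22)
…
step 10: (16677, 766)  from 1·(10864,499) + (5813,267)
…
step 12: (149331, 6859)  from 3·(44218,2031) + (16677,766)
step 13: (193549, 8890)  from 1·(149331,6859) + (44218,2031)
fundamental: x₁=193549, y₁=8890  (since 37461215401 − 474·79032100 = 1)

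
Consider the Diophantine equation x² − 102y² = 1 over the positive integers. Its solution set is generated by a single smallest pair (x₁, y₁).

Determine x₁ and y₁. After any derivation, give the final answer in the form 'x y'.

101 10

[10; 10,20] for √102; ℓ=2 ⇒ convergent index 1
a_0=10:  p_0=10·1+0=10,  q_0=10·0+1=1
a_1=10:  p_1=10·10+1=101,  q_1=10·1+0=10
→ (101, 10).  Check: 101²=10201, 102·10²=10200, difference 1.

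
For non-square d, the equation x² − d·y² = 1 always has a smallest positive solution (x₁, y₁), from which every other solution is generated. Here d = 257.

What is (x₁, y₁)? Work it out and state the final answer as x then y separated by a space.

d=257: √d = [16; 32] (ℓ=1, odd), read p_1/q_1
step 0: (16, 1)  from 16·(1,0) + (0,1)
step 1: (513, 32)  from 32·(16,1) + (1,0)
fundamental: x₁=513, y₁=32  (since 263169 − 257·1024 = 1)

513 32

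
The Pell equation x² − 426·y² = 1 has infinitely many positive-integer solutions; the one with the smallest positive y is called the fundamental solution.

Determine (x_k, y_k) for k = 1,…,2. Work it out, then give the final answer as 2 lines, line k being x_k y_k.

88751 4300
15753480001 763258600

d=426: √d = [20; 1,1,1,3,2,6,2,3,1,1,1,40] (ℓ=12, even), read p_11/q_11
k=0  a_k=20  p_k/q_k = 20/1
k=1  a_k=1  p_k/q_k = 21/1
…
k=4  a_k=3  p_k/q_k = 227/11
k=5  a_k=2  p_k/q_k = 516/25
k=6  a_k=6  p_k/q_k = 3323/161
…
k=8  a_k=3  p_k/q_k = 24809/1202
k=9  a_k=1  p_k/q_k = 31971/1549
k=10  a_k=1  p_k/q_k = 56780/2751
k=11  a_k=1  p_k/q_k = 88751/4300
→ (88751, 4300).  Check: 88751²=7876740001, 426·4300²=7876740000, difference 1.
(x_2, y_2) = (88751·88751 + 426·4300·4300, 88751·4300 + 4300·88751) = (15753480001, 763258600)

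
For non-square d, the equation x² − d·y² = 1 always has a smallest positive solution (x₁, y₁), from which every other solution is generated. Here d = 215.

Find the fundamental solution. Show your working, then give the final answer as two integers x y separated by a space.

√215 → a₀=14, period (1,1,1,28); ℓ=4 even so k=3
step 0: (14, 1)  from 14·(1,0) + (0,1)
…
step 2: (29, 2)  from 1·(15,1) + (14,1)
step 3: (44, 3)  from 1·(29,2) + (15,1)
→ (44, 3).  Check: 44²=1936, 215·3²=1935, difference 1.

44 3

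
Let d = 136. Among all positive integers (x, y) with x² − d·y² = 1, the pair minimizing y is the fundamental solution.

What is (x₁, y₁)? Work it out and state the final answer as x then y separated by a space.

35 3

√136 → a₀=11, period (1,1,1,22); ℓ=4 even so k=3
k=0  a_k=11  p_k/q_k = 11/1
k=1  a_k=1  p_k/q_k = 12/1
k=2  a_k=1  p_k/q_k = 23/2
k=3  a_k=1  p_k/q_k = 35/3
(x₁, y₁) = (35, 3);  35² − 136·3² = 1 ✓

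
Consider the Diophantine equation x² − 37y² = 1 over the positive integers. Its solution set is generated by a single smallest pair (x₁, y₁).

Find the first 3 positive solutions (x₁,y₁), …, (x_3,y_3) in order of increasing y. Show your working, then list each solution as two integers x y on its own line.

[6; 12] for √37; ℓ=1 ⇒ convergent index 1
i=0: a=6 ⇒ p=6, q=1
i=1: a=12 ⇒ p=73, q=12
fundamental: x₁=73, y₁=12  (since 5329 − 37·144 = 1)
(73+12√37)^2 = 10657 + 1752√37
(73+12√37)^3 = 1555849 + 255780√37

73 12
10657 1752
1555849 255780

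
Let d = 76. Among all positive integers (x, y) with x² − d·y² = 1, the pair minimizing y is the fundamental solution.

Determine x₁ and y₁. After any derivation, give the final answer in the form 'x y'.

57799 6630

[8; 1,2,1,1,5,4,5,1,1,2,1,16] for √76; ℓ=12 ⇒ convergent index 11
i=0: a=8 ⇒ p=8, q=1
i=1: a=1 ⇒ p=9, q=1
i=2: a=2 ⇒ p=26, q=3
i=3: a=1 ⇒ p=35, q=4
i=4: a=1 ⇒ p=61, q=7
i=5: a=5 ⇒ p=340, q=39
i=6: a=4 ⇒ p=1421, q=163
i=7: a=5 ⇒ p=7445, q=854
i=8: a=1 ⇒ p=8866, q=1017
i=9: a=1 ⇒ p=16311, q=1871
i=10: a=2 ⇒ p=41488, q=4759
i=11: a=1 ⇒ p=57799, q=6630
(x₁, y₁) = (57799, 6630);  57799² − 76·6630² = 1 ✓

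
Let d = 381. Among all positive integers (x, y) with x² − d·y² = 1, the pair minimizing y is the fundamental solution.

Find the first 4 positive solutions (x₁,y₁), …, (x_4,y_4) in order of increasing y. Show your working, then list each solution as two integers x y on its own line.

[19; 1,1,12,1,1,38] for √381; ℓ=6 ⇒ convergent index 5
a_0=19:  p_0=19·1+0=19,  q_0=19·0+1=1
a_1=1:  p_1=1·19+1=20,  q_1=1·1+0=1
a_2=1:  p_2=1·20+19=39,  q_2=1·1+1=2
a_3=12:  p_3=12·39+20=488,  q_3=12·2+1=25
a_4=1:  p_4=1·488+39=527,  q_4=1·25+2=27
a_5=1:  p_5=1·527+488=1015,  q_5=1·27+25=52
fundamental: x₁=1015, y₁=52  (since 1030225 − 381·2704 = 1)
k=2:  x_2 = 1015·1015+381·52·52 = 2060449,  y_2 = 1015·52+52·1015 = 105560
k=3:  x_3 = 1015·2060449+381·52·105560 = 4182710455,  y_3 = 1015·105560+52·2060449 = 214286748
k=4:  x_4 = 1015·4182710455+381·52·214286748 = 8490900163201,  y_4 = 1015·214286748+52·4182710455 = 435001992880

1015 52
2060449 105560
4182710455 214286748
8490900163201 435001992880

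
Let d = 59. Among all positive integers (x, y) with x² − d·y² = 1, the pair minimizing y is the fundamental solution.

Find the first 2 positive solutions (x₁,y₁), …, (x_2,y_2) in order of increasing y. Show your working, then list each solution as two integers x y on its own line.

√59 → a₀=7, period (1,2,7,2,1,14); ℓ=6 even so k=5
step 0: (7, 1)  from 7·(1,0) + (0,1)
step 1: (8, 1)  from 1·(7,1) + (1,0)
…
step 4: (361, 47)  from 2·(169,22) + (23,3)
step 5: (530, 69)  from 1·(361,47) + (169,22)
fundamental: x₁=530, y₁=69  (since 280900 − 59·4761 = 1)
(530+69√59)^2 = 561799 + 73140√59

530 69
561799 73140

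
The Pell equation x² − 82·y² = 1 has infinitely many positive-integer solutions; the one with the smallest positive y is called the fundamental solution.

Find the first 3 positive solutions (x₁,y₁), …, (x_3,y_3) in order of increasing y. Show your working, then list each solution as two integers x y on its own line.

√82 → a₀=9, period (18); ℓ=1 odd so k=1
step 0: (9, 1)  from 9·(1,0) + (0,1)
step 1: (163, 18)  from 18·(9,1) + (1,0)
→ (163, 18).  Check: 163²=26569, 82·18²=26568, difference 1.
n=2: (163,18)∘(163,18) = (163·163+82·18·18, 163·18+18·163) = (53137,5868)
n=3: (53137,5868)∘(163,18) = (163·53137+82·18·5868, 163·5868+18·53137) = (17322499,1912950)

163 18
53137 5868
17322499 1912950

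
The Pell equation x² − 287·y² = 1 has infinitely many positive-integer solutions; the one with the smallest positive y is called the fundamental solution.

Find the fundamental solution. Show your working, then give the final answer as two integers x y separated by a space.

288 17

√287 → a₀=16, period (1,15,1,32); ℓ=4 even so k=3
step 0: (16, 1)  from 16·(1,0) + (0,1)
…
step 2: (271, 16)  from 15·(17,1) + (16,1)
step 3: (288, 17)  from 1·(271,16) + (17,1)
→ (288, 17).  Check: 288²=82944, 287·17²=82943, difference 1.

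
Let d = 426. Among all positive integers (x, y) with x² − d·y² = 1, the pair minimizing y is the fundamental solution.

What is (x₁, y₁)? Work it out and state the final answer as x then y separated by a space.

[20; 1,1,1,3,2,6,2,3,1,1,1,40] for √426; ℓ=12 ⇒ convergent index 11
step 0: (20, 1)  from 20·(1,0) + (0,1)
step 1: (21, 1)  from 1·(20,1) + (1,0)
…
step 4: (227, 11)  from 3·(62,3) + (41,2)
step 5: (516, 25)  from 2·(227,11) + (62,3)
step 6: (3323, 161)  from 6·(516,25) + (227,11)
step 7: (7162, 347)  from 2·(3323,161) + (516,25)
step 8: (24809, 1202)  from 3·(7162,347) + (3323,161)
…
step 10: (56780, 2751)  from 1·(31971,1549) + (24809,1202)
step 11: (88751, 4300)  from 1·(56780,2751) + (31971,1549)
fundamental: x₁=88751, y₁=4300  (since 7876740001 − 426·18490000 = 1)

88751 4300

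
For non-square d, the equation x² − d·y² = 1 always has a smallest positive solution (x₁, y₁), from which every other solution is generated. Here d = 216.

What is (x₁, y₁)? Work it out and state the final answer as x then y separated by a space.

485 33

√216 = [14; 1,2,3,2,1,28, …], period ℓ=6 (even) → k=5
step 0: (14, 1)  from 14·(1,0) + (0,1)
step 1: (15, 1)  from 1·(14,1) + (1,0)
step 2: (44, 3)  from 2·(15,1) + (14,1)
step 3: (147, 10)  from 3·(44,3) + (15,1)
step 4: (338, 23)  from 2·(147,10) + (44,3)
step 5: (485, 33)  from 1·(338,23) + (147,10)
(x₁, y₁) = (485, 33);  485² − 216·33² = 1 ✓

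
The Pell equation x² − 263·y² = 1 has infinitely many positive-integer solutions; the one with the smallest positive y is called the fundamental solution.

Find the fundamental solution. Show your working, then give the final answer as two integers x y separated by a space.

139128 8579

d=263: √d = [16; 4,1,1,1,1,15,1,1,1,1,4,32] (ℓ=12, even), read p_11/q_11
step 0: (16, 1)  from 16·(1,0) + (0,1)
step 1: (65, 4)  from 4·(16,1) + (1,0)
step 2: (81, 5)  from 1·(65,4) + (16,1)
step 3: (146, 9)  from 1·(81,5) + (65,4)
step 4: (227, 14)  from 1·(146,9) + (81,5)
step 5: (373, 23)  from 1·(227,14) + (146,9)
…
step 7: (6195, 382)  from 1·(5822,359) + (373,23)
step 8: (12017, 741)  from 1·(6195,382) + (5822,359)
step 9: (18212, 1123)  from 1·(12017,741) + (6195,382)
step 10: (30229, 1864)  from 1·(18212,1123) + (12017,741)
step 11: (139128, 8579)  from 4·(30229,1864) + (18212,1123)
(x₁, y₁) = (139128, 8579);  139128² − 263·8579² = 1 ✓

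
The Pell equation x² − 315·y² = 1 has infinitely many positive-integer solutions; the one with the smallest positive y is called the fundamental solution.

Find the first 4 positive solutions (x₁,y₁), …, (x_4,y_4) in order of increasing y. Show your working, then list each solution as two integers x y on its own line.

71 4
10081 568
1431431 80652
203253121 11452016

d=315: √d = [17; 1,2,1,34] (ℓ=4, even), read p_3/q_3
step 0: (17, 1)  from 17·(1,0) + (0,1)
…
step 2: (53, 3)  from 2·(18,1) + (17,1)
step 3: (71, 4)  from 1·(53,3) + (18,1)
→ (71, 4).  Check: 71²=5041, 315·4²=5040, difference 1.
k=2:  x_2 = 71·71+315·4·4 = 10081,  y_2 = 71·4+4·71 = 568
k=3:  x_3 = 71·10081+315·4·568 = 1431431,  y_3 = 71·568+4·10081 = 80652
k=4:  x_4 = 71·1431431+315·4·80652 = 203253121,  y_4 = 71·80652+4·1431431 = 11452016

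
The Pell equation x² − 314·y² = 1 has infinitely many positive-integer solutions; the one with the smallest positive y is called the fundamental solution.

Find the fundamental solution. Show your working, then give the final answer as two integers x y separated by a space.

392499 22150

√314 = [17; 1,2,1,1,2,1,34, …], period ℓ=7 (odd) → k=13
i=0: a=17 ⇒ p=17, q=1
i=1: a=1 ⇒ p=18, q=1
…
i=3: a=1 ⇒ p=71, q=4
…
i=6: a=1 ⇒ p=443, q=25
…
i=8: a=1 ⇒ p=15824, q=893
i=9: a=2 ⇒ p=47029, q=2654
i=10: a=1 ⇒ p=62853, q=3547
…
i=12: a=2 ⇒ p=282617, q=15949
i=13: a=1 ⇒ p=392499, q=22150
→ (392499, 22150).  Check: 392499²=154055465001, 314·22150²=154055465000, difference 1.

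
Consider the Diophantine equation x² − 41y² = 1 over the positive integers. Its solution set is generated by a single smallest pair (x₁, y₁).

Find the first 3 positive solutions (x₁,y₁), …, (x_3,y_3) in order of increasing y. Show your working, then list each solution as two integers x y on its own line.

2049 320
8396801 1311360
34410088449 5373952960

[6; 2,2,12] for √41; ℓ=3 ⇒ convergent index 5
a_0=6:  p_0=6·1+0=6,  q_0=6·0+1=1
…
a_2=2:  p_2=2·13+6=32,  q_2=2·2+1=5
…
a_4=2:  p_4=2·397+32=826,  q_4=2·62+5=129
a_5=2:  p_5=2·826+397=2049,  q_5=2·129+62=320
(x₁, y₁) = (2049, 320);  2049² − 41·320² = 1 ✓
(2049+320√41)^2 = 8396801 + 1311360√41
(2049+320√41)^3 = 34410088449 + 5373952960√41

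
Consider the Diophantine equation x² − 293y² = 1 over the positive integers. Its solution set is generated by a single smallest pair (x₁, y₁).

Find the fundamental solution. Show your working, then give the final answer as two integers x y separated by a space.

d=293: √d = [17; 8,1,1,8,34] (ℓ=5, odd), read p_9/q_9
k=0  a_k=17  p_k/q_k = 17/1
k=1  a_k=8  p_k/q_k = 137/8
…
k=3  a_k=1  p_k/q_k = 291/17
k=4  a_k=8  p_k/q_k = 2482/145
k=5  a_k=34  p_k/q_k = 84679/4947
…
k=8  a_k=1  p_k/q_k = 1444507/84389
k=9  a_k=8  p_k/q_k = 12320649/719780
(x₁, y₁) = (12320649, 719780);  12320649² − 293·719780² = 1 ✓

12320649 719780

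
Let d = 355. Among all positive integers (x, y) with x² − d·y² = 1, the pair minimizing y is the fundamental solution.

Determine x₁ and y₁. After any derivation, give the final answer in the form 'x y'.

d=355: √d = [18; 1,5,3,3,1,6,1,3,3,5,1,36] (ℓ=12, even), read p_11/q_11
a_0=18:  p_0=18·1+0=18,  q_0=18·0+1=1
a_1=1:  p_1=1·18+1=19,  q_1=1·1+0=1
…
a_8=3:  p_8=3·12002+10457=46463,  q_8=3·637+555=2466
a_9=3:  p_9=3·46463+12002=151391,  q_9=3·2466+637=8035
a_10=5:  p_10=5·151391+46463=803418,  q_10=5·8035+2466=42641
a_11=1:  p_11=1·803418+151391=954809,  q_11=1·42641+8035=50676
→ (954809, 50676).  Check: 954809²=911660226481, 355·50676²=911660226480, difference 1.

954809 50676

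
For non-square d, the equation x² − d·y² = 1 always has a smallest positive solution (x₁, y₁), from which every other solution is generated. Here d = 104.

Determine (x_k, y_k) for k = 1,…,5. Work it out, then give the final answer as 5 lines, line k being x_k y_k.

51 5
5201 510
530451 52015
54100801 5305020
5517751251 541060025

√104 → a₀=10, period (5,20); ℓ=2 even so k=1
i=0: a=10 ⇒ p=10, q=1
i=1: a=5 ⇒ p=51, q=5
→ (51, 5).  Check: 51²=2601, 104·5²=2600, difference 1.
(x_2, y_2) = (51·51 + 104·5·5, 51·5 + 5·51) = (5201, 510)
(x_3, y_3) = (51·5201 + 104·5·510, 51·510 + 5·5201) = (530451, 52015)
(x_4, y_4) = (51·530451 + 104·5·52015, 51·52015 + 5·530451) = (54100801, 5305020)
(x_5, y_5) = (51·54100801 + 104·5·5305020, 51·5305020 + 5·54100801) = (5517751251, 541060025)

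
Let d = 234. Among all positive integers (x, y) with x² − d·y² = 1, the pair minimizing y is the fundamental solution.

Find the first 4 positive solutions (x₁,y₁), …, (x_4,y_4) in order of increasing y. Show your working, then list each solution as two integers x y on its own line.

5201 340
54100801 3536680
562756526801 36788545020
5853793337683201 382674441761360

[15; 3,2,1,2,1,2,3,30] for √234; ℓ=8 ⇒ convergent index 7
i=0: a=15 ⇒ p=15, q=1
…
i=3: a=1 ⇒ p=153, q=10
…
i=6: a=2 ⇒ p=1545, q=101
i=7: a=3 ⇒ p=5201, q=340
→ (5201, 340).  Check: 5201²=27050401, 234·340²=27050400, difference 1.
(x_2, y_2) = (5201·5201 + 234·340·340, 5201·340 + 340·5201) = (54100801, 3536680)
(x_3, y_3) = (5201·54100801 + 234·340·3536680, 5201·3536680 + 340·54100801) = (562756526801, 36788545020)
(x_4, y_4) = (5201·562756526801 + 234·340·36788545020, 5201·36788545020 + 340·562756526801) = (5853793337683201, 382674441761360)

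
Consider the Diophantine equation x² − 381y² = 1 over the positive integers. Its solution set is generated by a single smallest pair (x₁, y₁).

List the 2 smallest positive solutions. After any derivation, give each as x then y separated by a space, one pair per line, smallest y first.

1015 52
2060449 105560

√381 → a₀=19, period (1,1,12,1,1,38); ℓ=6 even so k=5
k=0  a_k=19  p_k/q_k = 19/1
…
k=3  a_k=12  p_k/q_k = 488/25
k=4  a_k=1  p_k/q_k = 527/27
k=5  a_k=1  p_k/q_k = 1015/52
fundamental: x₁=1015, y₁=52  (since 1030225 − 381·2704 = 1)
k=2:  x_2 = 1015·1015+381·52·52 = 2060449,  y_2 = 1015·52+52·1015 = 105560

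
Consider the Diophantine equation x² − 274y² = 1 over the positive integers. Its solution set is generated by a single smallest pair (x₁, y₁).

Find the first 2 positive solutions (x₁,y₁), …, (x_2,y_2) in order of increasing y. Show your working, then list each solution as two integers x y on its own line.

3959299 239190
31352097142801 1894049455620

d=274: √d = [16; 1,1,4,4,1,1,32] (ℓ=7, odd), read p_13/q_13
step 0: (16, 1)  from 16·(1,0) + (0,1)
step 1: (17, 1)  from 1·(16,1) + (1,0)
step 2: (33, 2)  from 1·(17,1) + (16,1)
step 3: (149, 9)  from 4·(33,2) + (17,1)
step 4: (629, 38)  from 4·(149,9) + (33,2)
step 5: (778, 47)  from 1·(629,38) + (149,9)
…
step 7: (45802, 2767)  from 32·(1407,85) + (778,47)
step 8: (47209, 2852)  from 1·(45802,2767) + (1407,85)
step 9: (93011, 5619)  from 1·(47209,2852) + (45802,2767)
step 10: (419253, 25328)  from 4·(93011,5619) + (47209,2852)
…
step 12: (2189276, 132259)  from 1·(1770023,106931) + (419253,25328)
step 13: (3959299, 239190)  from 1·(2189276,132259) + (1770023,106931)
fundamental: x₁=3959299, y₁=239190  (since 15676048571401 − 274·57211856100 = 1)
(x_2, y_2) = (3959299·3959299 + 274·239190·239190, 3959299·239190 + 239190·3959299) = (31352097142801, 1894049455620)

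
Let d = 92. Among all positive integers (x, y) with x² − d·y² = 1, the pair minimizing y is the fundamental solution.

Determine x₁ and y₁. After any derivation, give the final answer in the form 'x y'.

√92 → a₀=9, period (1,1,2,4,2,1,1,18); ℓ=8 even so k=7
i=0: a=9 ⇒ p=9, q=1
…
i=3: a=2 ⇒ p=48, q=5
i=4: a=4 ⇒ p=211, q=22
i=5: a=2 ⇒ p=470, q=49
i=6: a=1 ⇒ p=681, q=71
i=7: a=1 ⇒ p=1151, q=120
fundamental: x₁=1151, y₁=120  (since 1324801 − 92·14400 = 1)

1151 120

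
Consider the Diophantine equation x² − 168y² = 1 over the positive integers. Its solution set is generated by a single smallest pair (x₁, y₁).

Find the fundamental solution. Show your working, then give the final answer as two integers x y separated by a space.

d=168: √d = [12; 1,24] (ℓ=2, even), read p_1/q_1
step 0: (12, 1)  from 12·(1,0) + (0,1)
step 1: (13, 1)  from 1·(12,1) + (1,0)
fundamental: x₁=13, y₁=1  (since 169 − 168·1 = 1)

13 1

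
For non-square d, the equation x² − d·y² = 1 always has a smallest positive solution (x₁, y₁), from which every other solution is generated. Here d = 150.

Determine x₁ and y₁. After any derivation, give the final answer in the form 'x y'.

49 4

d=150: √d = [12; 4,24] (ℓ=2, even), read p_1/q_1
i=0: a=12 ⇒ p=12, q=1
i=1: a=4 ⇒ p=49, q=4
→ (49, 4).  Check: 49²=2401, 150·4²=2400, difference 1.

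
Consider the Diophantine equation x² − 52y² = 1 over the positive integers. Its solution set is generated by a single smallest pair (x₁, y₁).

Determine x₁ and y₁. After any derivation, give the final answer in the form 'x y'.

649 90

d=52: √d = [7; 4,1,2,1,4,14] (ℓ=6, even), read p_5/q_5
a_0=7:  p_0=7·1+0=7,  q_0=7·0+1=1
a_1=4:  p_1=4·7+1=29,  q_1=4·1+0=4
a_2=1:  p_2=1·29+7=36,  q_2=1·4+1=5
a_3=2:  p_3=2·36+29=101,  q_3=2·5+4=14
a_4=1:  p_4=1·101+36=137,  q_4=1·14+5=19
a_5=4:  p_5=4·137+101=649,  q_5=4·19+14=90
→ (649, 90).  Check: 649²=421201, 52·90²=421200, difference 1.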